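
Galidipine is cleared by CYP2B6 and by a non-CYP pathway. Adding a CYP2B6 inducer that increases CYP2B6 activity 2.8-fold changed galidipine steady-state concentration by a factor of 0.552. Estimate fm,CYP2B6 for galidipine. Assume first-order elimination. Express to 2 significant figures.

CL'/CL = 1 / 0.552 = 1.812
2.8·fm + (1 − fm) = 1.812
fm = (1.812 − 1) / (2.8 − 1) = 0.45

0.45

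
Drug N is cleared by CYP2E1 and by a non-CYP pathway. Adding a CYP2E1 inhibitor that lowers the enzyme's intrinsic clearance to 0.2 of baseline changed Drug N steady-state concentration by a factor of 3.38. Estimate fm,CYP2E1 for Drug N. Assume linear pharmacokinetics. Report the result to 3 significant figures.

Let x = fm,CYP2E1. Because steady-state concentration ∝ 1/CL, relative clearance fell to 1/3.38 = 0.2959.
Setting x·0.2 + (1 − x) = 0.2959 and solving: x = (0.2959 − 1)/(0.2 − 1) = 0.880.

0.880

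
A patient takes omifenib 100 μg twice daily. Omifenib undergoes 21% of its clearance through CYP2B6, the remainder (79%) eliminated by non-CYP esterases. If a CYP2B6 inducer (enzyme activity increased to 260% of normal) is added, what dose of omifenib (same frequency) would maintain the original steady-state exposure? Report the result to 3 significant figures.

The CYP2B6 pathway (21% of clearance) rises to 2.6× activity: 0.21 × 2.6 = 0.546.
The remaining 79% of clearance is unaffected.
New clearance relative to baseline: 0.546 + 0.79 = 1.336.
Css,avg = (dose rate)/CL, so holding Css fixed requires dose ∝ CL: 100 × 1.336 = 134 μg.

134 μg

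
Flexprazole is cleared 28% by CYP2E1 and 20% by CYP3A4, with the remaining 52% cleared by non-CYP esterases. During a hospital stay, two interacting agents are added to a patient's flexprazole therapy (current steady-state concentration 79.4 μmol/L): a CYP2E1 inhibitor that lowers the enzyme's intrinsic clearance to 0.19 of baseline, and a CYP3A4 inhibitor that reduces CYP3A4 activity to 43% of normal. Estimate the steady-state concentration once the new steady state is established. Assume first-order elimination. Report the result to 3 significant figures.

120 μmol/L

CYP2E1: 0.28 × 0.19 = 0.0532
CYP3A4: 0.2 × 0.43 = 0.086
Other: 0.52 (unchanged)
Relative clearance = 0.0532 + 0.086 + 0.52 = 0.6592.
Dividing the baseline by the relative clearance: 79.4 / 0.6592 = 120 μmol/L.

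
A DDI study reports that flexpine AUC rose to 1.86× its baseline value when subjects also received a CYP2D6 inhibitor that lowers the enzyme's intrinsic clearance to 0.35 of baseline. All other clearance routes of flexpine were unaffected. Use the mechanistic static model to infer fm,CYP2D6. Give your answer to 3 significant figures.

CL'/CL = 1 / 1.86 = 0.5376
0.35·fm + (1 − fm) = 0.5376
fm = (0.5376 − 1) / (0.35 − 1) = 0.711

0.711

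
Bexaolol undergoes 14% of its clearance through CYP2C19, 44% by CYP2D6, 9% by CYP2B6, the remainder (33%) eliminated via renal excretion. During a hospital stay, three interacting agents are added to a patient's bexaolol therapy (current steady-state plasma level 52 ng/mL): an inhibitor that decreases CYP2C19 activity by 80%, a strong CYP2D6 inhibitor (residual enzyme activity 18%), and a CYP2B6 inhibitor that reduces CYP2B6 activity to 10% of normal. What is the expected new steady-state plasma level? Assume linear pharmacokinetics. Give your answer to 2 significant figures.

1.2 × 10² ng/mL

CYP2C19: 0.14 × 0.2 = 0.028
CYP2D6: 0.44 × 0.18 = 0.0792
CYP2B6: 0.09 × 0.1 = 0.009
Other: 0.33 (unchanged)
New clearance relative to baseline: 0.028 + 0.0792 + 0.009 + 0.33 = 0.4462.
Steady-state plasma level ∝ 1/CL: new value = 52 / 0.4462 = 1.2 × 10² ng/mL.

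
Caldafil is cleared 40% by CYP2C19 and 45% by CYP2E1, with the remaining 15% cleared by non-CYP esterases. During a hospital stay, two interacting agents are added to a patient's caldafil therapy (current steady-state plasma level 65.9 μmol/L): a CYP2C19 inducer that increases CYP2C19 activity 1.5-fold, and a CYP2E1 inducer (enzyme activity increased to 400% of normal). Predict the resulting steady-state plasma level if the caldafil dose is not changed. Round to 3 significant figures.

CYP2C19: 0.4 × 1.5 = 0.6
CYP2E1: 0.45 × 4 = 1.8
Other: 0.15 (unchanged)
New clearance relative to baseline: 0.6 + 1.8 + 0.15 = 2.55.
Dividing the baseline by the relative clearance: 65.9 / 2.55 = 25.8 μmol/L.

25.8 μmol/L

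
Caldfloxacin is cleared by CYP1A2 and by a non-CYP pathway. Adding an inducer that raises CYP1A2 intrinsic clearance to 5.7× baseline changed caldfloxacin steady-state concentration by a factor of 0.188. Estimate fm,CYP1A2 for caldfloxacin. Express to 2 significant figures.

0.92

Let fm be the CYP1A2 fraction. New clearance relative to baseline = fm × 5.7 + (1 − fm).
Steady-state concentration ratio = 1 / (new CL fraction), so new CL fraction = 1 / 0.188 = 5.319.
fm × 5.7 + 1 − fm = 5.319  ⇒  fm × (5.7 − 1) = 4.319  ⇒  fm = 0.92.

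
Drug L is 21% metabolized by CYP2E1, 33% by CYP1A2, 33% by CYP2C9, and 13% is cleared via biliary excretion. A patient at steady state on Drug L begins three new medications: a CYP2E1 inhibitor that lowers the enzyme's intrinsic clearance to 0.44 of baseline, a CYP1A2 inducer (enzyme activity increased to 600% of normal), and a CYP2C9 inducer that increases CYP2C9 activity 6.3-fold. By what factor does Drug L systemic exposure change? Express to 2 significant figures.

0.23

The CYP2E1 pathway (21% of clearance) drops to 0.44× activity: 0.21 × 0.44 = 0.0924.
The CYP1A2 pathway (33% of clearance) rises to 6× activity: 0.33 × 6 = 1.98.
The CYP2C9 pathway (33% of clearance) rises to 6.3× activity: 0.33 × 6.3 = 2.079.
Non-CYP routes (13%) are unchanged.
CL_new/CL_old = 0.0924 + 1.98 + 2.079 + 0.13 = 4.2814.
Net systemic exposure ratio = 1 / 4.2814 = 0.23.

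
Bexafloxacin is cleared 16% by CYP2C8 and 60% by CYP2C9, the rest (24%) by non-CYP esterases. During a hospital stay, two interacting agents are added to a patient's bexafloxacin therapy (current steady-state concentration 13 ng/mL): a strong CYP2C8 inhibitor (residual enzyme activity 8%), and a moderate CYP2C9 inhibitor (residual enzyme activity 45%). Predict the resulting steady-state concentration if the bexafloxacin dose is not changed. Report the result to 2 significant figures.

25 ng/mL

CYP2C8: 0.16 × 0.08 = 0.0128
CYP2C9: 0.6 × 0.45 = 0.27
Other: 0.24 (unchanged)
CL_new/CL_old = 0.0128 + 0.27 + 0.24 = 0.5228.
Dividing the baseline by the relative clearance: 13 / 0.5228 = 25 ng/mL.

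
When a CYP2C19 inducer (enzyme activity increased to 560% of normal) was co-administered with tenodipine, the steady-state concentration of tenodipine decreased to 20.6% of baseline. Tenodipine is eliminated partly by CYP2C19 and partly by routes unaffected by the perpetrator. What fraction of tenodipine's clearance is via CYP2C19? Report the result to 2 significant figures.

Let fm be the CYP2C19 fraction. New clearance relative to baseline = fm × 5.6 + (1 − fm).
Steady-state concentration ratio = 1 / (new CL fraction), so new CL fraction = 1 / 0.206 = 4.854.
fm × 5.6 + 1 − fm = 4.854  ⇒  fm × (5.6 − 1) = 3.854  ⇒  fm = 0.84.

0.84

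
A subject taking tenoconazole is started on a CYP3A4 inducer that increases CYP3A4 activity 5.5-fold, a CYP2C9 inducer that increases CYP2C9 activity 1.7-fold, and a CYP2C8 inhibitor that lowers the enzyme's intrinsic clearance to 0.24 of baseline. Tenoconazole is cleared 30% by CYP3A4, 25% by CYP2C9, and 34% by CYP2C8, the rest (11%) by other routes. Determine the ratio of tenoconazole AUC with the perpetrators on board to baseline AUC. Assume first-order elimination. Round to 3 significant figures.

The CYP3A4 pathway (30% of clearance) is boosted to 5.5× activity: 0.3 × 5.5 = 1.65.
The CYP2C9 pathway (25% of clearance) rises to 1.7× activity: 0.25 × 1.7 = 0.425.
The CYP2C8 pathway (34% of clearance) is reduced to 0.24× activity: 0.34 × 0.24 = 0.0816.
Non-CYP routes (11%) are unchanged.
New clearance relative to baseline: 1.65 + 0.425 + 0.0816 + 0.11 = 2.2666.
Because AUC varies inversely with clearance, the combined effect is 1 / 2.2666 = 0.441.

0.441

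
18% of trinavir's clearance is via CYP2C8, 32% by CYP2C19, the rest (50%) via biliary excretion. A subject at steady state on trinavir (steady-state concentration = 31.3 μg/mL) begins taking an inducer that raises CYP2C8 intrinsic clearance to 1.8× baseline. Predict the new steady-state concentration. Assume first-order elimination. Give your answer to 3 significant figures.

27.4 μg/mL

The CYP2C8 pathway (18% of clearance) increases to 1.8× activity: 0.18 × 1.8 = 0.324.
CYP2C19 (32%) and the residual 50% are unaffected.
Relative clearance = 0.324 + 0.32 + 0.5 = 1.144.
Steady-state concentration ∝ 1/CL, so new value = 31.3 / 1.144 = 27.4 μg/mL.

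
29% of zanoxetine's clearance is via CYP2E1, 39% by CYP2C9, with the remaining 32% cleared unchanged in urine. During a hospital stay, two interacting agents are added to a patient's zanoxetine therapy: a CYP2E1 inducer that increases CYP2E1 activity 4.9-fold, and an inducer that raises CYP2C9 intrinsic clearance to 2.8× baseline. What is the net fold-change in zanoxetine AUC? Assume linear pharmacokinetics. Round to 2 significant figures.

The CYP2E1 pathway (29% of clearance) increases to 4.9× activity: 0.29 × 4.9 = 1.421.
The CYP2C9 pathway (39% of clearance) rises to 2.8× activity: 0.39 × 2.8 = 1.092.
The remaining 32% of clearance is unaffected.
CL_new/CL_old = 1.421 + 1.092 + 0.32 = 2.833.
Net AUC ratio = 1 / 2.833 = 0.35.

0.35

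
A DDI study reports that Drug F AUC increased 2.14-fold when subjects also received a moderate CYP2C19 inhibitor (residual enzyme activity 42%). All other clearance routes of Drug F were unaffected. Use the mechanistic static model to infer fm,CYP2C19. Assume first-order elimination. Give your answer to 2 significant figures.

Write x for the fraction cleared via CYP2C19. The observed AUC change means clearance fell to 1/2.14 = 0.4673 of baseline.
Only the CYP2C19 route changed, so 0.4673 = x·0.42 + (1 − x), giving x = 0.92.

0.92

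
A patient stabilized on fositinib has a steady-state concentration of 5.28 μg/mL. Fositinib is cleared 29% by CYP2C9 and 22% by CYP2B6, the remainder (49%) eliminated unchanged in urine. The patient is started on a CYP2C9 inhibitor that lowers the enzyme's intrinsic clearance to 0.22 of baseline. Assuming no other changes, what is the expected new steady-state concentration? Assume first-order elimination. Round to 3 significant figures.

6.82 μg/mL

The CYP2C9 pathway (29% of clearance) falls to 0.22× activity: 0.29 × 0.22 = 0.0638.
CYP2B6 (22%) and the residual 49% are unaffected.
New clearance relative to baseline: 0.0638 + 0.22 + 0.49 = 0.7738.
With dosing unchanged, steady-state concentration scales as 1/CL: 5.28 / 0.7738 = 6.82 μg/mL.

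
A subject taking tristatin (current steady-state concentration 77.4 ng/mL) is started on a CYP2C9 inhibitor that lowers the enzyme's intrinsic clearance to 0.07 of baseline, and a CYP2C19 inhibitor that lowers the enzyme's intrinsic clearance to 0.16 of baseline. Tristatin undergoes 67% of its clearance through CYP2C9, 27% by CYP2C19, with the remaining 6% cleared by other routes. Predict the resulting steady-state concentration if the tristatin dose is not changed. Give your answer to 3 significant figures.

516 ng/mL

CYP2C9: 0.67 × 0.07 = 0.0469
CYP2C19: 0.27 × 0.16 = 0.0432
Other: 0.06 (unchanged)
Relative clearance = 0.0469 + 0.0432 + 0.06 = 0.1501.
New steady-state concentration = 77.4 / 0.1501 = 516 ng/mL (concentration scales inversely with clearance).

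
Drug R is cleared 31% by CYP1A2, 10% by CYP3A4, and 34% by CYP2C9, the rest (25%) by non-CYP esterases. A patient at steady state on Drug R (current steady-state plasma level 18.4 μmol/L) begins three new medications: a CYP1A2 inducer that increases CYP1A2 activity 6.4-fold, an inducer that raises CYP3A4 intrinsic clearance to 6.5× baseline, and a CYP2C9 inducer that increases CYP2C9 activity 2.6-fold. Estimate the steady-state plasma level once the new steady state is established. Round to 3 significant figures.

4.88 μmol/L

The CYP1A2 pathway (31% of clearance) is boosted to 6.4× activity: 0.31 × 6.4 = 1.984.
The CYP3A4 pathway (10% of clearance) increases to 6.5× activity: 0.1 × 6.5 = 0.65.
The CYP2C9 pathway (34% of clearance) is boosted to 2.6× activity: 0.34 × 2.6 = 0.884.
The remaining 25% of clearance is unaffected.
Relative clearance = 1.984 + 0.65 + 0.884 + 0.25 = 3.768.
Steady-state plasma level ∝ 1/CL: new value = 18.4 / 3.768 = 4.88 μmol/L.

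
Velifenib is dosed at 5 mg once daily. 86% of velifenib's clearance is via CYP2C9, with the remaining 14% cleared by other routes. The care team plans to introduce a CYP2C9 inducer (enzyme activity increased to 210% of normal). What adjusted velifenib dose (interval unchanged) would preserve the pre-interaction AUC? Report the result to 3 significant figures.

9.73 mg

The CYP2C9 pathway (86% of clearance) rises to 2.1× activity: 0.86 × 2.1 = 1.806.
The remaining 14% of clearance is unaffected.
New clearance relative to baseline: 1.806 + 0.14 = 1.946.
Exposure is unchanged when dose changes in proportion to clearance. New dose = 5 mg × 1.946 = 9.73 mg.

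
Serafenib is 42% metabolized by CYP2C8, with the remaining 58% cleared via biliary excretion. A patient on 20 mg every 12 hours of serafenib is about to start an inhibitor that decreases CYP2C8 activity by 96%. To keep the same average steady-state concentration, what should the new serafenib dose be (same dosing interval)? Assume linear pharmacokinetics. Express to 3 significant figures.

CYP2C8: 0.42 × 0.04 = 0.0168
Other: 0.58 (unchanged)
CL_new/CL_old = 0.0168 + 0.58 = 0.5968.
Exposure is unchanged when dose changes in proportion to clearance. New dose = 20 mg × 0.5968 = 11.9 mg.

11.9 mg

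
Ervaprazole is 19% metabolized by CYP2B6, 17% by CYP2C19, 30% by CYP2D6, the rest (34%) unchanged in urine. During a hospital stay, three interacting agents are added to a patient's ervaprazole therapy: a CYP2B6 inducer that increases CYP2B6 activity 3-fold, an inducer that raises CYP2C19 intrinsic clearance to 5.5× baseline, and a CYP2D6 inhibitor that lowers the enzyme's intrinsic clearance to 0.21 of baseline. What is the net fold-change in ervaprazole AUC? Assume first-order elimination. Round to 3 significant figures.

0.524

The CYP2B6 pathway (19% of clearance) increases to 3× activity: 0.19 × 3 = 0.57.
The CYP2C19 pathway (17% of clearance) rises to 5.5× activity: 0.17 × 5.5 = 0.935.
The CYP2D6 pathway (30% of clearance) is reduced to 0.21× activity: 0.3 × 0.21 = 0.063.
The remaining 34% of clearance is unaffected.
New clearance relative to baseline: 0.57 + 0.935 + 0.063 + 0.34 = 1.908.
Net AUC ratio = 1 / 1.908 = 0.524.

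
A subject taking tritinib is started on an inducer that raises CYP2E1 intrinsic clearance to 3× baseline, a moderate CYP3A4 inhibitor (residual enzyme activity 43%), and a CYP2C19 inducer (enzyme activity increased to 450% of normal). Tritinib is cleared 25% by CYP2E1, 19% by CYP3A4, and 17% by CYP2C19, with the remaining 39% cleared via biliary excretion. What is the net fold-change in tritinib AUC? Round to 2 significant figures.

CYP2E1: 0.25 × 3 = 0.75
CYP3A4: 0.19 × 0.43 = 0.0817
CYP2C19: 0.17 × 4.5 = 0.765
Other: 0.39 (unchanged)
New clearance relative to baseline: 0.75 + 0.0817 + 0.765 + 0.39 = 1.9867.
Because AUC varies inversely with clearance, the combined effect is 1 / 1.9867 = 0.50.

0.50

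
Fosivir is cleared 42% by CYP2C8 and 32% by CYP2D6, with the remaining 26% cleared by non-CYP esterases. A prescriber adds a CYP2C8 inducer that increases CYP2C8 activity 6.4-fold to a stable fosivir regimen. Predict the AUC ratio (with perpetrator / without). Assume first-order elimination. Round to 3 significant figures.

The CYP2C8 pathway (42% of clearance) is boosted to 6.4× activity: 0.42 × 6.4 = 2.688.
CYP2D6 (32%) and the residual 26% are unaffected.
Relative clearance = 2.688 + 0.32 + 0.26 = 3.268.
AUC is inversely proportional to clearance, so the fold-change is 1 / 3.268 = 0.306.

0.306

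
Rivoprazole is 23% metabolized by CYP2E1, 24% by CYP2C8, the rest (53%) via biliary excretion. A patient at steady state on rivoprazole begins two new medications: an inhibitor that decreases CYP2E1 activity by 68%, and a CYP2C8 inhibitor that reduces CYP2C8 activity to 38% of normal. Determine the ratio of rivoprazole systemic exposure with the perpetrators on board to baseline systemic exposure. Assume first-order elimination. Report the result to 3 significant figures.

1.44

The CYP2E1 pathway (23% of clearance) drops to 0.32× activity: 0.23 × 0.32 = 0.0736.
The CYP2C8 pathway (24% of clearance) is reduced to 0.38× activity: 0.24 × 0.38 = 0.0912.
Non-CYP routes (53%) are unchanged.
CL_new/CL_old = 0.0736 + 0.0912 + 0.53 = 0.6948.
Systemic exposure ∝ 1/CL: fold-change = 1 / 0.6948 = 1.44.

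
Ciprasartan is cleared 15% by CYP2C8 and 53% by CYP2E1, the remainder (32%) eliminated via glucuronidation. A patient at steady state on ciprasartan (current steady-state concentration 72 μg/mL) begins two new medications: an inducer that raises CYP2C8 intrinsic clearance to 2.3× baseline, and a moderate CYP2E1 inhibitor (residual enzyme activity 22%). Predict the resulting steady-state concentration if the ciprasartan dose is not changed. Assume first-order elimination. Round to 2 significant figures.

The CYP2C8 pathway (15% of clearance) increases to 2.3× activity: 0.15 × 2.3 = 0.345.
The CYP2E1 pathway (53% of clearance) drops to 0.22× activity: 0.53 × 0.22 = 0.1166.
The remaining 32% of clearance is unaffected.
CL_new/CL_old = 0.345 + 0.1166 + 0.32 = 0.7816.
Dividing the baseline by the relative clearance: 72 / 0.7816 = 92 μg/mL.

92 μg/mL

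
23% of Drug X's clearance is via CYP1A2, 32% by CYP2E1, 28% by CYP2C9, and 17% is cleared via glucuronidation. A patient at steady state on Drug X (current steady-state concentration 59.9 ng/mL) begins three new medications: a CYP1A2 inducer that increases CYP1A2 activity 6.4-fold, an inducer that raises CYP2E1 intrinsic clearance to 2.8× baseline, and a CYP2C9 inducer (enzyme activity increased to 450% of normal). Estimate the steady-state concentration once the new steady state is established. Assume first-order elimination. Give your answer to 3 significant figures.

15.8 ng/mL

The CYP1A2 pathway (23% of clearance) is boosted to 6.4× activity: 0.23 × 6.4 = 1.472.
The CYP2E1 pathway (32% of clearance) rises to 2.8× activity: 0.32 × 2.8 = 0.896.
The CYP2C9 pathway (28% of clearance) rises to 4.5× activity: 0.28 × 4.5 = 1.26.
The remaining 17% of clearance is unaffected.
CL_new/CL_old = 1.472 + 0.896 + 1.26 + 0.17 = 3.798.
Dividing the baseline by the relative clearance: 59.9 / 3.798 = 15.8 ng/mL.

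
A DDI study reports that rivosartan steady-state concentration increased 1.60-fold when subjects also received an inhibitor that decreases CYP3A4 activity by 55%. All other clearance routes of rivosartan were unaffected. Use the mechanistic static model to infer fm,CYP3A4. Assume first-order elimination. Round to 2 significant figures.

0.68

Let fm be the CYP3A4 fraction. New clearance relative to baseline = fm × 0.45 + (1 − fm).
Steady-state concentration ratio = 1 / (new CL fraction), so new CL fraction = 1 / 1.60 = 0.625.
fm × 0.45 + 1 − fm = 0.625  ⇒  fm × (0.45 − 1) = −0.375  ⇒  fm = 0.68.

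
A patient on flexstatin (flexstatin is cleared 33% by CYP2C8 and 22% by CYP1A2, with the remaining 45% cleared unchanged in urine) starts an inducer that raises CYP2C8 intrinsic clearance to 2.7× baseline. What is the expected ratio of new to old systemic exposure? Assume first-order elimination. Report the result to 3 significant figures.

The CYP2C8 pathway (33% of clearance) is boosted to 2.7× activity: 0.33 × 2.7 = 0.891.
CYP1A2 (22%) and the residual 45% are unaffected.
Relative clearance = 0.891 + 0.22 + 0.45 = 1.561.
Systemic exposure ratio = CL_old/CL_new = 1 / 1.561 = 0.641.

0.641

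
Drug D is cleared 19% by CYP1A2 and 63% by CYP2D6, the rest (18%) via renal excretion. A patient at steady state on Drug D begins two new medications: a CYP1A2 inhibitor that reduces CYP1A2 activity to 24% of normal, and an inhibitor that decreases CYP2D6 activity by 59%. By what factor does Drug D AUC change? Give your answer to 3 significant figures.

2.07

The CYP1A2 pathway (19% of clearance) drops to 0.24× activity: 0.19 × 0.24 = 0.0456.
The CYP2D6 pathway (63% of clearance) drops to 0.41× activity: 0.63 × 0.41 = 0.2583.
Non-CYP routes (18%) are unchanged.
New clearance relative to baseline: 0.0456 + 0.2583 + 0.18 = 0.4839.
Net AUC ratio = 1 / 0.4839 = 2.07.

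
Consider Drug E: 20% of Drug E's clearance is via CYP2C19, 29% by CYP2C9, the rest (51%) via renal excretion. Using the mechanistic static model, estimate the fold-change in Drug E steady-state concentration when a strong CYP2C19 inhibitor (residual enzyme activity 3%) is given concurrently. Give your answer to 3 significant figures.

The CYP2C19 pathway (20% of clearance) falls to 0.03× activity: 0.2 × 0.03 = 0.006.
CYP2C9 (29%) and the residual 51% are unaffected.
Relative clearance = 0.006 + 0.29 + 0.51 = 0.806.
Steady-state concentration is inversely proportional to clearance, so the fold-change is 1 / 0.806 = 1.24.

1.24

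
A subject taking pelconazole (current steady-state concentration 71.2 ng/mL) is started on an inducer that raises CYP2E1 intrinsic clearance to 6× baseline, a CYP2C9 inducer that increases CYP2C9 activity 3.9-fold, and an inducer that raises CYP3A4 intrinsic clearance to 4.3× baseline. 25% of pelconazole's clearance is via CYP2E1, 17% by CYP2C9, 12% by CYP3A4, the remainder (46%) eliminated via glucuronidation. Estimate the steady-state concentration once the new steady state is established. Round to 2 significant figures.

23 ng/mL

The CYP2E1 pathway (25% of clearance) is boosted to 6× activity: 0.25 × 6 = 1.5.
The CYP2C9 pathway (17% of clearance) increases to 3.9× activity: 0.17 × 3.9 = 0.663.
The CYP3A4 pathway (12% of clearance) rises to 4.3× activity: 0.12 × 4.3 = 0.516.
Non-CYP routes (46%) are unchanged.
Relative clearance = 1.5 + 0.663 + 0.516 + 0.46 = 3.139.
New steady-state concentration = 71.2 / 3.139 = 23 ng/mL (concentration scales inversely with clearance).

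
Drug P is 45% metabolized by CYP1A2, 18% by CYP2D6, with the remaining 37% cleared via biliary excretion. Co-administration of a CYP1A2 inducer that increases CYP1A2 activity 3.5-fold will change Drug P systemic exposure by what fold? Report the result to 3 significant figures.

0.471

CYP1A2: 0.45 × 3.5 = 1.575
CYP2D6: 0.18 (unchanged)
Other: 0.37 (unchanged)
CL_new/CL_old = 1.575 + 0.18 + 0.37 = 2.125.
Systemic exposure ratio = CL_old/CL_new = 1 / 2.125 = 0.471.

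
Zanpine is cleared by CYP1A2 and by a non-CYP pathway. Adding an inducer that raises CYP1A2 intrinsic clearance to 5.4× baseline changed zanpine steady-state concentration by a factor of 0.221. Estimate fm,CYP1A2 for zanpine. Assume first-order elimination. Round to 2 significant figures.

CL'/CL = 1 / 0.221 = 4.525
5.4·fm + (1 − fm) = 4.525
fm = (4.525 − 1) / (5.4 − 1) = 0.80

0.80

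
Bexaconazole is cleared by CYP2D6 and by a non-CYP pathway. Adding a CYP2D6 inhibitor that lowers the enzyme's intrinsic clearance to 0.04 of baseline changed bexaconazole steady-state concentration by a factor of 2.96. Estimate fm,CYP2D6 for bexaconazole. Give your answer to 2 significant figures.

0.69

CL'/CL = 1 / 2.96 = 0.3378
0.04·fm + (1 − fm) = 0.3378
fm = (0.3378 − 1) / (0.04 − 1) = 0.69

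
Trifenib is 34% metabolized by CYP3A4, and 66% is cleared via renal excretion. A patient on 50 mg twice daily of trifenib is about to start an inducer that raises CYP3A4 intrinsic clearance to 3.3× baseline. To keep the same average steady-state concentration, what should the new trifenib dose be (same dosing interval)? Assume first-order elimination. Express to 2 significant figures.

CYP3A4: 0.34 × 3.3 = 1.122
Other: 0.66 (unchanged)
CL_new/CL_old = 1.122 + 0.66 = 1.782.
Css,avg = (dose rate)/CL, so holding Css fixed requires dose ∝ CL: 50 × 1.782 = 89 mg.

89 mg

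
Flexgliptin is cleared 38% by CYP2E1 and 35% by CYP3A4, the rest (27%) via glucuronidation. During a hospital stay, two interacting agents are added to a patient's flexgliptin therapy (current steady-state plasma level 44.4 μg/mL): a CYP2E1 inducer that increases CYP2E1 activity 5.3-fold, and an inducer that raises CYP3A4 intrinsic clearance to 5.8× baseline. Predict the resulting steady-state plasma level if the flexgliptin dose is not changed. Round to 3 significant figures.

10.3 μg/mL

The CYP2E1 pathway (38% of clearance) rises to 5.3× activity: 0.38 × 5.3 = 2.014.
The CYP3A4 pathway (35% of clearance) rises to 5.8× activity: 0.35 × 5.8 = 2.03.
The remaining 27% of clearance is unaffected.
Relative clearance = 2.014 + 2.03 + 0.27 = 4.314.
Dividing the baseline by the relative clearance: 44.4 / 4.314 = 10.3 μg/mL.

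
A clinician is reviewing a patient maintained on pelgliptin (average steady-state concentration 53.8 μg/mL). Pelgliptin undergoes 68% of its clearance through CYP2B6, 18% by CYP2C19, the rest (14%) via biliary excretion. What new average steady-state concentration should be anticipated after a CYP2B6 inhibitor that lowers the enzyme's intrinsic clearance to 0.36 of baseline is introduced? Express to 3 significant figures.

95.3 μg/mL

The CYP2B6 pathway (68% of clearance) falls to 0.36× activity: 0.68 × 0.36 = 0.2448.
CYP2C19 (18%) and the residual 14% are unaffected.
New clearance relative to baseline: 0.2448 + 0.18 + 0.14 = 0.5648.
With dosing unchanged, average steady-state concentration scales as 1/CL: 53.8 / 0.5648 = 95.3 μg/mL.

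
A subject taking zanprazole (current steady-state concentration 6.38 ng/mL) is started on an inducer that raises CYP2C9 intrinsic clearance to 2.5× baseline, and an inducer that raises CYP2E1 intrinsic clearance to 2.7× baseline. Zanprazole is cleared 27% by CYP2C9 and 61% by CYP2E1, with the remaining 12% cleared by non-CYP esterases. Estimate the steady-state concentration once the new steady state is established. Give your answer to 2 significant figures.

2.6 ng/mL

CYP2C9: 0.27 × 2.5 = 0.675
CYP2E1: 0.61 × 2.7 = 1.647
Other: 0.12 (unchanged)
CL_new/CL_old = 0.675 + 1.647 + 0.12 = 2.442.
Steady-state concentration ∝ 1/CL: new value = 6.38 / 2.442 = 2.6 ng/mL.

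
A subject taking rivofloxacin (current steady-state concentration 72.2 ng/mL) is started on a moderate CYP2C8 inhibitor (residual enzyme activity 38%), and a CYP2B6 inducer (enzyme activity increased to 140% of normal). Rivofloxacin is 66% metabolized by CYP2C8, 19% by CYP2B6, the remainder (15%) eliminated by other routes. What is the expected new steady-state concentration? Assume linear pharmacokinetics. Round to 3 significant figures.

108 ng/mL

The CYP2C8 pathway (66% of clearance) drops to 0.38× activity: 0.66 × 0.38 = 0.2508.
The CYP2B6 pathway (19% of clearance) is boosted to 1.4× activity: 0.19 × 1.4 = 0.266.
The remaining 15% of clearance is unaffected.
CL_new/CL_old = 0.2508 + 0.266 + 0.15 = 0.6668.
New steady-state concentration = 72.2 / 0.6668 = 108 ng/mL (concentration scales inversely with clearance).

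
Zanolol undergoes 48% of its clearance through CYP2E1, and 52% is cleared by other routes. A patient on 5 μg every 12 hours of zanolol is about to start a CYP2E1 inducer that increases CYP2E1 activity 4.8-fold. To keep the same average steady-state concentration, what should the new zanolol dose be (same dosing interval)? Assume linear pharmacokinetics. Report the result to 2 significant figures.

14 μg

The CYP2E1 pathway (48% of clearance) increases to 4.8× activity: 0.48 × 4.8 = 2.304.
The remaining 52% of clearance is unaffected.
New clearance relative to baseline: 2.304 + 0.52 = 2.824.
To maintain the same steady-state level, dose must scale with clearance: new dose = 5 × 2.824 = 14 μg.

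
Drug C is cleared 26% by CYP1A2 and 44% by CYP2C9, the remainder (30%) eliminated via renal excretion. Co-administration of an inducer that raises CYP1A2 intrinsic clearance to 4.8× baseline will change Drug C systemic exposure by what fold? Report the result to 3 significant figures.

0.503

The CYP1A2 pathway (26% of clearance) increases to 4.8× activity: 0.26 × 4.8 = 1.248.
CYP2C9 (44%) and the residual 30% are unaffected.
Relative clearance = 1.248 + 0.44 + 0.3 = 1.988.
Systemic exposure ratio = CL_old/CL_new = 1 / 1.988 = 0.503.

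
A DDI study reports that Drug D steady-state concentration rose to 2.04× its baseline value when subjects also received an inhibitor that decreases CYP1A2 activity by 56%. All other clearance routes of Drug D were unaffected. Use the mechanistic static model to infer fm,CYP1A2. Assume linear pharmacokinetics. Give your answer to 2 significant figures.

0.91

Write x for the fraction cleared via CYP1A2. The observed steady-state concentration change means clearance fell to 1/2.04 = 0.4902 of baseline.
Only the CYP1A2 route changed, so 0.4902 = x·0.44 + (1 − x), giving x = 0.91.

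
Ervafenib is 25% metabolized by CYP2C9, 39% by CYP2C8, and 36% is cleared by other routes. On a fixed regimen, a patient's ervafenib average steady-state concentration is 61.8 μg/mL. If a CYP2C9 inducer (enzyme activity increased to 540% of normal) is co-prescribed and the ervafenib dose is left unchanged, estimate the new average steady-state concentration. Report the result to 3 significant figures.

29.4 μg/mL

The CYP2C9 pathway (25% of clearance) increases to 5.4× activity: 0.25 × 5.4 = 1.35.
CYP2C8 (39%) and the residual 36% are unaffected.
New clearance relative to baseline: 1.35 + 0.39 + 0.36 = 2.1.
Average steady-state concentration ∝ 1/CL, so new value = 61.8 / 2.1 = 29.4 μg/mL.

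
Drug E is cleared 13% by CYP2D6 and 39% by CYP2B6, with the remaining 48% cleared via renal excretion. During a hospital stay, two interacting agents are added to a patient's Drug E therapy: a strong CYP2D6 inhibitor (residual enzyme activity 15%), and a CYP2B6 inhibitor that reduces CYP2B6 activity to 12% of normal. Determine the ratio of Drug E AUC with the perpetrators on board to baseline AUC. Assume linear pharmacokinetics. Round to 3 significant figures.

CYP2D6: 0.13 × 0.15 = 0.0195
CYP2B6: 0.39 × 0.12 = 0.0468
Other: 0.48 (unchanged)
New clearance relative to baseline: 0.0195 + 0.0468 + 0.48 = 0.5463.
AUC ∝ 1/CL: fold-change = 1 / 0.5463 = 1.83.

1.83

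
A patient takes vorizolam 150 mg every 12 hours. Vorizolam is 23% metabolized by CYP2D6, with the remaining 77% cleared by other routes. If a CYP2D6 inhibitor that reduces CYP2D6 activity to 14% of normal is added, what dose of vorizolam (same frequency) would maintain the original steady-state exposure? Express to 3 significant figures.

120 mg

The CYP2D6 pathway (23% of clearance) is reduced to 0.14× activity: 0.23 × 0.14 = 0.0322.
Non-CYP routes (77%) are unchanged.
New clearance relative to baseline: 0.0322 + 0.77 = 0.8022.
Css,avg = (dose rate)/CL, so holding Css fixed requires dose ∝ CL: 150 × 0.8022 = 120 mg.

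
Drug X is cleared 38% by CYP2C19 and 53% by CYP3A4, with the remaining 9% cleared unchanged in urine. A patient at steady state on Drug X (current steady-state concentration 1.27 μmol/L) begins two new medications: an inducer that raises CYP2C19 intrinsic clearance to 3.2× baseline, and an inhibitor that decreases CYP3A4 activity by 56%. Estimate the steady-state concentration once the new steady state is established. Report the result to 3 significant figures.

0.825 μmol/L

The CYP2C19 pathway (38% of clearance) is boosted to 3.2× activity: 0.38 × 3.2 = 1.216.
The CYP3A4 pathway (53% of clearance) is reduced to 0.44× activity: 0.53 × 0.44 = 0.2332.
Non-CYP routes (9%) are unchanged.
New clearance relative to baseline: 1.216 + 0.2332 + 0.09 = 1.5392.
New steady-state concentration = 1.27 / 1.5392 = 0.825 μmol/L (concentration scales inversely with clearance).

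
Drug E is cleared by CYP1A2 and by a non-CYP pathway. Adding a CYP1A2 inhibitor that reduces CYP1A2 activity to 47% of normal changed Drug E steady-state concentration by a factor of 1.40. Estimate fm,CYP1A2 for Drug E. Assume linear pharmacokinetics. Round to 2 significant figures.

0.54

CL'/CL = 1 / 1.40 = 0.7143
0.47·fm + (1 − fm) = 0.7143
fm = (0.7143 − 1) / (0.47 − 1) = 0.54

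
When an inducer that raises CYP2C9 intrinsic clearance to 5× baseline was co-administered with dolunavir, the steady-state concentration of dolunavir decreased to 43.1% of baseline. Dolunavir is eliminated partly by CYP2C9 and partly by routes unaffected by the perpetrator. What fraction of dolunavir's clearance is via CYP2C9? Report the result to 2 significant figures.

0.33

Let fm be the CYP2C9 fraction. New clearance relative to baseline = fm × 5 + (1 − fm).
Steady-state concentration ratio = 1 / (new CL fraction), so new CL fraction = 1 / 0.431 = 2.32.
fm × 5 + 1 − fm = 2.32  ⇒  fm × (5 − 1) = 1.32  ⇒  fm = 0.33.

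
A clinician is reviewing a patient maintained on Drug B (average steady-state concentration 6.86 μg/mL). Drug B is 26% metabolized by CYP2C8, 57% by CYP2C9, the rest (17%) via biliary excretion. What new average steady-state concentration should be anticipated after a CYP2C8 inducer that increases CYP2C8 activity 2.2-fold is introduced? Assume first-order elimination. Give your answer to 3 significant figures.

5.23 μg/mL

The CYP2C8 pathway (26% of clearance) increases to 2.2× activity: 0.26 × 2.2 = 0.572.
CYP2C9 (57%) and the residual 17% are unaffected.
Relative clearance = 0.572 + 0.57 + 0.17 = 1.312.
New average steady-state concentration = baseline ÷ relative clearance = 6.86 / 1.312 = 5.23 μg/mL.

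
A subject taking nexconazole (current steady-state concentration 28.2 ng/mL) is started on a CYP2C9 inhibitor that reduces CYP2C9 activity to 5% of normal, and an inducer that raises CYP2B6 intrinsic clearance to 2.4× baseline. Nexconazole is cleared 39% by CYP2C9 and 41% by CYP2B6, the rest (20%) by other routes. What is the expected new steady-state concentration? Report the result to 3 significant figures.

23.4 ng/mL

The CYP2C9 pathway (39% of clearance) falls to 0.05× activity: 0.39 × 0.05 = 0.0195.
The CYP2B6 pathway (41% of clearance) increases to 2.4× activity: 0.41 × 2.4 = 0.984.
The remaining 20% of clearance is unaffected.
CL_new/CL_old = 0.0195 + 0.984 + 0.2 = 1.2035.
Dividing the baseline by the relative clearance: 28.2 / 1.2035 = 23.4 ng/mL.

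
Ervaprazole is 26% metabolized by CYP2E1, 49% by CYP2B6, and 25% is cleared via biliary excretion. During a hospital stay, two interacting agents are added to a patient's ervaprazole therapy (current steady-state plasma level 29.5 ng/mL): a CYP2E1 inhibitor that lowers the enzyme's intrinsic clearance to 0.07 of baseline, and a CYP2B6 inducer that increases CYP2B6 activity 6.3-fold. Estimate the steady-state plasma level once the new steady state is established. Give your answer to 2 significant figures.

8.8 ng/mL

CYP2E1: 0.26 × 0.07 = 0.0182
CYP2B6: 0.49 × 6.3 = 3.087
Other: 0.25 (unchanged)
Relative clearance = 0.0182 + 3.087 + 0.25 = 3.3552.
Dividing the baseline by the relative clearance: 29.5 / 3.3552 = 8.8 ng/mL.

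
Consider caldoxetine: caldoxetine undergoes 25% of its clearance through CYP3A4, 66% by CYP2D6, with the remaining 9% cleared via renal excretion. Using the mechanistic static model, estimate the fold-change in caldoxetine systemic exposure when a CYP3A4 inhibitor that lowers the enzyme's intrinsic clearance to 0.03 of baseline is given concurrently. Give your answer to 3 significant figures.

1.32

CYP3A4: 0.25 × 0.03 = 0.0075
CYP2D6: 0.66 (unchanged)
Other: 0.09 (unchanged)
CL_new/CL_old = 0.0075 + 0.66 + 0.09 = 0.7575.
Systemic exposure is inversely proportional to clearance, so the fold-change is 1 / 0.7575 = 1.32.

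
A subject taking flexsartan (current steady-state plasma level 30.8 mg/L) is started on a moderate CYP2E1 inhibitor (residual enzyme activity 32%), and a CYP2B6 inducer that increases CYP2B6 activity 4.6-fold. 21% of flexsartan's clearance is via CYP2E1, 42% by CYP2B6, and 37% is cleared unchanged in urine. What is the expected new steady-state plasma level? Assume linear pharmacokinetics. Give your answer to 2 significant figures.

13 mg/L

The CYP2E1 pathway (21% of clearance) falls to 0.32× activity: 0.21 × 0.32 = 0.0672.
The CYP2B6 pathway (42% of clearance) is boosted to 4.6× activity: 0.42 × 4.6 = 1.932.
The remaining 37% of clearance is unaffected.
Relative clearance = 0.0672 + 1.932 + 0.37 = 2.3692.
Steady-state plasma level ∝ 1/CL: new value = 30.8 / 2.3692 = 13 mg/L.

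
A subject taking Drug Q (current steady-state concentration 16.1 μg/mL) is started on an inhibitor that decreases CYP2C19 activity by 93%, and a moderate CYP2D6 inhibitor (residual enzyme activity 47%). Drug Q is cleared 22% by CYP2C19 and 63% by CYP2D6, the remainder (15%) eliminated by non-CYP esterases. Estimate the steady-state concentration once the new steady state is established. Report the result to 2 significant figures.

The CYP2C19 pathway (22% of clearance) is reduced to 0.07× activity: 0.22 × 0.07 = 0.0154.
The CYP2D6 pathway (63% of clearance) falls to 0.47× activity: 0.63 × 0.47 = 0.2961.
Non-CYP routes (15%) are unchanged.
Relative clearance = 0.0154 + 0.2961 + 0.15 = 0.4615.
Steady-state concentration ∝ 1/CL: new value = 16.1 / 0.4615 = 35 μg/mL.

35 μg/mL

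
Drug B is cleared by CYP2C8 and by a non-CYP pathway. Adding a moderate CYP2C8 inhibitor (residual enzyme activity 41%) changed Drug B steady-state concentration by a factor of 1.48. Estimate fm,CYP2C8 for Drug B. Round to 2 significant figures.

CL'/CL = 1 / 1.48 = 0.6757
0.41·fm + (1 − fm) = 0.6757
fm = (0.6757 − 1) / (0.41 − 1) = 0.55

0.55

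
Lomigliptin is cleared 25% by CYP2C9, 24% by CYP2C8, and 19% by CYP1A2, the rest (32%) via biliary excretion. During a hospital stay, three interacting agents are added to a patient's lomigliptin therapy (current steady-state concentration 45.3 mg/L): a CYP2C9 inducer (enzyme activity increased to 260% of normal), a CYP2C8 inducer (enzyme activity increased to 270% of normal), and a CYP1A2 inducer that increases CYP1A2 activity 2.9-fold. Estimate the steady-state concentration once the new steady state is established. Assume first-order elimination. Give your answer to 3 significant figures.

20.9 mg/L

The CYP2C9 pathway (25% of clearance) is boosted to 2.6× activity: 0.25 × 2.6 = 0.65.
The CYP2C8 pathway (24% of clearance) is boosted to 2.7× activity: 0.24 × 2.7 = 0.648.
The CYP1A2 pathway (19% of clearance) increases to 2.9× activity: 0.19 × 2.9 = 0.551.
The remaining 32% of clearance is unaffected.
Relative clearance = 0.65 + 0.648 + 0.551 + 0.32 = 2.169.
Steady-state concentration ∝ 1/CL: new value = 45.3 / 2.169 = 20.9 mg/L.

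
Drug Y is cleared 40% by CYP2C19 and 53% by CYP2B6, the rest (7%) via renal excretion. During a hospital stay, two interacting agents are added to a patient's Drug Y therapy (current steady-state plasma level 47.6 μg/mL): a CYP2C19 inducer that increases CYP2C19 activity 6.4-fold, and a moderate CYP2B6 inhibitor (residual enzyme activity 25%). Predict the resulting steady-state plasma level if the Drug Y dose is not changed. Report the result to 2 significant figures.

17 μg/mL

CYP2C19: 0.4 × 6.4 = 2.56
CYP2B6: 0.53 × 0.25 = 0.1325
Other: 0.07 (unchanged)
Relative clearance = 2.56 + 0.1325 + 0.07 = 2.7625.
Steady-state plasma level ∝ 1/CL: new value = 47.6 / 2.7625 = 17 μg/mL.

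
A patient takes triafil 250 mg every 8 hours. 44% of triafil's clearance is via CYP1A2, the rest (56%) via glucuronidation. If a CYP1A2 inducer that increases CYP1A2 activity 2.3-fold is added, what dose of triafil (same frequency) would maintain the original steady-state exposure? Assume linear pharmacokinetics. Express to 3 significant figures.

393 mg

The CYP1A2 pathway (44% of clearance) is boosted to 2.3× activity: 0.44 × 2.3 = 1.012.
The remaining 56% of clearance is unaffected.
New clearance relative to baseline: 1.012 + 0.56 = 1.572.
Exposure is unchanged when dose changes in proportion to clearance. New dose = 250 mg × 1.572 = 393 mg.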